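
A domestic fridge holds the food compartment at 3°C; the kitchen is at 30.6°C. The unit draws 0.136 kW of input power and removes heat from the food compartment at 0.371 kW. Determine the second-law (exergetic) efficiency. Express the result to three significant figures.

0.273

COP_actual = Q̇_C/Ẇ = 0.3710/0.1360 = 2.728.
In absolute terms T_C = 276.15 K and T_H = 303.75 K, so ΔT = 27.60 K.
COP_Carnot = T_C/ΔT = 276.15/27.60 = 10.01.
η_II = COP_actual/COP_Carnot = 2.728/10.01 = 0.2726.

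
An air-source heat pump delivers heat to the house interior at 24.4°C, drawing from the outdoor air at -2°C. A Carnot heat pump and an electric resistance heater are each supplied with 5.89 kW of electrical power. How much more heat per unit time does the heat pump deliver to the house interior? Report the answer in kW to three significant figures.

60.5 kW

In absolute terms T_C = 271.15 K and T_H = 297.55 K, so ΔT = 26.40 K.
COP_Carnot = T_H/ΔT = 297.55/26.40 = 11.27.
The heat pump delivers Q̇_H = COP × Ẇ = 66.39 kW; the resistance heater delivers Ẇ = 5.890 kW.
Extra = (COP − 1)·Ẇ = 60.50 kW.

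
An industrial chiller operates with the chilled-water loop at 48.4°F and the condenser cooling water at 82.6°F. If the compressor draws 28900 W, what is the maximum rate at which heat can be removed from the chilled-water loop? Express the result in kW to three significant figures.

429 kW

In absolute terms T_C = 282.26 K and T_H = 301.26 K, so ΔT = 19.00 K.
COP_Carnot = T_C/ΔT = 282.26/19.00 = 14.86.
Q̇_max = COP_Carnot × Ẇ = 14.86 × 28900 W = 429300 W = 429.3 kW.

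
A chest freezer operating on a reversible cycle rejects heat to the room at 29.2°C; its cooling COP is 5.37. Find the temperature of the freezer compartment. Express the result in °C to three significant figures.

-18.3 °C

For a Carnot refrigerator COP_R = T_C/(T_H − T_C), so T_C = COP·T_H/(1 + COP).
With T_H = 302.35 K, T_C = 5.37 × 302.35/6.370 = 254.89 K.
Converting, 254.89 K = -18.26°C.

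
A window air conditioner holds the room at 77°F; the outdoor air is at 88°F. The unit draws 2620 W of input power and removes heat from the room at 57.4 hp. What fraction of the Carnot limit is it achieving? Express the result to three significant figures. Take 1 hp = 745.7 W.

0.335

Converting, Q̇_C = 57.40 hp = 42800 W, so COP_actual = Q̇_C/Ẇ = 42800/2620 = 16.34.
In absolute terms T_C = 298.15 K and T_H = 304.26 K, so ΔT = 6.111 K.
COP_Carnot = T_C/ΔT = 298.15/6.111 = 48.79.
η_II = COP_actual/COP_Carnot = 16.34/48.79 = 0.3349.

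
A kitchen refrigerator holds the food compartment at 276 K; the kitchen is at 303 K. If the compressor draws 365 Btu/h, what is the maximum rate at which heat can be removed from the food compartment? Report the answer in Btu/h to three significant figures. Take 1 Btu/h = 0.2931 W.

The reservoir spacing is ΔT = 303 − 276 = 27.00 K.
COP_Carnot = T_C/ΔT = 276.00/27.00 = 10.22.
Q̇_max = COP_Carnot × Ẇ = 10.22 × 365.0 Btu/h = 3731 Btu/h.

3730 Btu/h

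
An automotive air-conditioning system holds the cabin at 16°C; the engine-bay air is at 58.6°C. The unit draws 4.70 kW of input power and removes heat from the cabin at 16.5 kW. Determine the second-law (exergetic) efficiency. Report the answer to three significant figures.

0.517

COP_actual = Q̇_C/Ẇ = 16.50/4.700 = 3.511.
In absolute terms T_C = 289.15 K and T_H = 331.75 K, so ΔT = 42.60 K.
COP_Carnot = T_C/ΔT = 289.15/42.60 = 6.788.
η_II = COP_actual/COP_Carnot = 3.511/6.788 = 0.5172.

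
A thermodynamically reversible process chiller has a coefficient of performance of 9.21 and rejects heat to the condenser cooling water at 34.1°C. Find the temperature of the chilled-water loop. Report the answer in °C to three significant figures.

4.01 °C

For a Carnot refrigerator COP_R = T_C/(T_H − T_C), so T_C = COP·T_H/(1 + COP).
With T_H = 307.25 K, T_C = 9.21 × 307.25/10.21 = 277.16 K.
Converting, 277.16 K = 4.01°C.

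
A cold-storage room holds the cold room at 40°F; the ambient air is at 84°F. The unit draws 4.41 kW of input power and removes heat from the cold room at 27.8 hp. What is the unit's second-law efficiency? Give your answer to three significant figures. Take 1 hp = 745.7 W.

0.414

Converting, Q̇_C = 27.80 hp = 20.73 kW, so COP_actual = Q̇_C/Ẇ = 20.73/4.410 = 4.701.
In absolute terms T_C = 277.59 K and T_H = 302.04 K, so ΔT = 24.44 K.
COP_Carnot = T_C/ΔT = 277.59/24.44 = 11.36.
η_II = COP_actual/COP_Carnot = 4.701/11.36 = 0.4139.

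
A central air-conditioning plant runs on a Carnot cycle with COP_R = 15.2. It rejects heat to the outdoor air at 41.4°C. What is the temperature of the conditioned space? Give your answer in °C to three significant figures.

22.0 °C

For a Carnot refrigerator COP_R = T_C/(T_H − T_C), so T_C = COP·T_H/(1 + COP).
With T_H = 314.55 K, T_C = 15.2 × 314.55/16.20 = 295.13 K.
Converting, 295.13 K = 21.98°C.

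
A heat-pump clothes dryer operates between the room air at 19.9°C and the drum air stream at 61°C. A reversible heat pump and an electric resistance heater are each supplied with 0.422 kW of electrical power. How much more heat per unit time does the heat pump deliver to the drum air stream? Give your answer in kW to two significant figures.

In absolute terms T_C = 293.05 K and T_H = 334.15 K, so ΔT = 41.10 K.
COP_Carnot = T_H/ΔT = 334.15/41.10 = 8.130.
The heat pump delivers Q̇_H = COP × Ẇ = 3.431 kW; the resistance heater delivers Ẇ = 0.4220 kW.
Extra = (COP − 1)·Ẇ = 3.009 kW.

3.0 kW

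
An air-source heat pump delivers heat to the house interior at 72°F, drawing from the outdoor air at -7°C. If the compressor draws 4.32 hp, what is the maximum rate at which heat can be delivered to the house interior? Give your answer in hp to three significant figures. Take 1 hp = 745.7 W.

In absolute terms T_C = 266.15 K and T_H = 295.37 K, so ΔT = 29.22 K.
COP_Carnot = T_H/ΔT = 295.37/29.22 = 10.11.
Q̇_max = COP_Carnot × Ẇ = 10.11 × 4.320 hp = 43.67 hp.

43.7 hp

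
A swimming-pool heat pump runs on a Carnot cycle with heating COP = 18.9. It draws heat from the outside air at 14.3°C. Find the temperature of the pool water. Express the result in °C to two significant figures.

COP_HP = T_H/(T_H − T_C) rearranges to T_H = COP·T_C/(COP − 1).
With T_C = 287.45 K, T_H = 18.9 × 287.45/17.90 = 303.51 K.
Converting, 303.51 K = 30.36°C.

30 °C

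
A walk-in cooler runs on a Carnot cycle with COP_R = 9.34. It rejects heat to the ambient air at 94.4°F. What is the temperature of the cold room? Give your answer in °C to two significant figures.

For a Carnot refrigerator COP_R = T_C/(T_H − T_C), so T_C = COP·T_H/(1 + COP).
With T_H = 307.82 K, T_C = 9.34 × 307.82/10.34 = 278.05 K.
Converting, 278.05 K = 4.90°C.

4.9 °C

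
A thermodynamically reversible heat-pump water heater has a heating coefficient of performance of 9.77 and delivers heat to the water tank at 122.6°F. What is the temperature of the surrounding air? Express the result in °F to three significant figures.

63.0 °F

COP_HP = T_H/(T_H − T_C) gives T_H − T_C = T_H/COP.
With T_H = 323.48 K, T_C = 323.48 × (1 − 1/9.77) = 290.37 K.
Converting, 290.37 K = 63.00°F.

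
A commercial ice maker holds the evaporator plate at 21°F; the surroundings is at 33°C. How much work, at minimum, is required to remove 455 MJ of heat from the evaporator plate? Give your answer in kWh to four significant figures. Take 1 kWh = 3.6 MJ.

18.51 kWh

In absolute terms T_C = 267.04 K and T_H = 306.15 K, so ΔT = 39.11 K.
The reversible limit is COP_R = T_C/ΔT = 6.828, so W_min = Q_C/COP = Q_C·ΔT/T_C.
W_min = 455.0 × 39.11/267.04 = 66.64 MJ = 18.51 kWh.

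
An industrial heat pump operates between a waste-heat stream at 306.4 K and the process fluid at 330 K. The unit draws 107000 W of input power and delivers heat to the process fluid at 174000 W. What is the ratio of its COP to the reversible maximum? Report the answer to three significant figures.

COP_actual = Q̇_H/Ẇ = 174000/107000 = 1.626.
The reservoir spacing is ΔT = 330 − 306.4 = 23.60 K.
COP_Carnot = T_H/ΔT = 330.00/23.60 = 13.98.
η_II = COP_actual/COP_Carnot = 1.626/13.98 = 0.1163.

0.116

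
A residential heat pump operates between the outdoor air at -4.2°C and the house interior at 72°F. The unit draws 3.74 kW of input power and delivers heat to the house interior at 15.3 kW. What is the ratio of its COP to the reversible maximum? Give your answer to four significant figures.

0.3659

COP_actual = Q̇_H/Ẇ = 15.30/3.740 = 4.091.
In absolute terms T_C = 268.95 K and T_H = 295.37 K, so ΔT = 26.42 K.
COP_Carnot = T_H/ΔT = 295.37/26.42 = 11.18.
η_II = COP_actual/COP_Carnot = 4.091/11.18 = 0.3659.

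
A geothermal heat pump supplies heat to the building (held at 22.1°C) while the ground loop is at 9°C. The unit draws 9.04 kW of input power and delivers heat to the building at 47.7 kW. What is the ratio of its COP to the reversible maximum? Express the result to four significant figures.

0.2341

COP_actual = Q̇_H/Ẇ = 47.70/9.040 = 5.277.
In absolute terms T_C = 282.15 K and T_H = 295.25 K, so ΔT = 13.10 K.
COP_Carnot = T_H/ΔT = 295.25/13.10 = 22.54.
η_II = COP_actual/COP_Carnot = 5.277/22.54 = 0.2341.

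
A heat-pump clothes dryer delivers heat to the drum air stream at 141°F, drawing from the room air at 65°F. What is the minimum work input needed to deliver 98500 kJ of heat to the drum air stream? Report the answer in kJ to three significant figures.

In absolute terms T_C = 291.48 K and T_H = 333.71 K, so ΔT = 42.22 K.
The reversible limit is COP_HP = T_H/ΔT = 7.904, so W_min = Q_H/COP = Q_H·ΔT/T_H.
W_min = 98500 × 42.22/333.71 = 12460 kJ.

12500 kJ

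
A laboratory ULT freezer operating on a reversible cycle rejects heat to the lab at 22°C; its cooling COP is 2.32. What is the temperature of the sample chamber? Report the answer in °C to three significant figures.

-66.9 °C

For a Carnot refrigerator COP_R = T_C/(T_H − T_C), so T_C = COP·T_H/(1 + COP).
With T_H = 295.15 K, T_C = 2.32 × 295.15/3.320 = 206.25 K.
Converting, 206.25 K = -66.90°C.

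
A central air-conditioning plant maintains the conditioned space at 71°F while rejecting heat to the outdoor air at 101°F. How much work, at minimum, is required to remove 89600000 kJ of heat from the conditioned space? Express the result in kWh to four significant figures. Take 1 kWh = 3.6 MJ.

1407 kWh

In absolute terms T_C = 294.82 K and T_H = 311.48 K, so ΔT = 16.67 K.
The reversible limit is COP_R = T_C/ΔT = 17.69, so W_min = Q_C/COP = Q_C·ΔT/T_C.
W_min = 89600000 × 16.67/294.82 = 5065000 kJ = 1407 kWh.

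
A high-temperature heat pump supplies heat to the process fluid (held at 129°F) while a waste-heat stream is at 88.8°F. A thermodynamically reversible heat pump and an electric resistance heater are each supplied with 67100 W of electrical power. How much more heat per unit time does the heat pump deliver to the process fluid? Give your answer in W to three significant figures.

915000 W

In absolute terms T_C = 304.71 K and T_H = 327.04 K, so ΔT = 22.33 K.
COP_Carnot = T_H/ΔT = 327.04/22.33 = 14.64.
The heat pump delivers Q̇_H = COP × Ẇ = 982600 W; the resistance heater delivers Ẇ = 67100 W.
Extra = (COP − 1)·Ẇ = 915500 W.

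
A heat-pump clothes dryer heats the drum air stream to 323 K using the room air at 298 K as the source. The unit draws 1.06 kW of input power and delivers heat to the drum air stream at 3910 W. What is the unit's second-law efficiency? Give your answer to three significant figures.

0.286

Converting, Q̇_H = 3910 W = 3.910 kW, so COP_actual = Q̇_H/Ẇ = 3.910/1.060 = 3.689.
The reservoir spacing is ΔT = 323 − 298 = 25.00 K.
COP_Carnot = T_H/ΔT = 323.00/25.00 = 12.92.
η_II = COP_actual/COP_Carnot = 3.689/12.92 = 0.2855.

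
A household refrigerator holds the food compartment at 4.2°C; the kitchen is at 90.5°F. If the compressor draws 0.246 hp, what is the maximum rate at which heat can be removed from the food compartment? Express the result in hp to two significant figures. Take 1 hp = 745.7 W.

In absolute terms T_C = 277.35 K and T_H = 305.65 K, so ΔT = 28.30 K.
COP_Carnot = T_C/ΔT = 277.35/28.30 = 9.800.
Q̇_max = COP_Carnot × Ẇ = 9.800 × 0.2460 hp = 2.411 hp.

2.4 hp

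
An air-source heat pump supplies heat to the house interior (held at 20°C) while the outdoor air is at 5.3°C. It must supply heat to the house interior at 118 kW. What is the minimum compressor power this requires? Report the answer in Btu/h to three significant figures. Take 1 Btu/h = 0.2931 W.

In absolute terms T_C = 278.45 K and T_H = 293.15 K, so ΔT = 14.70 K.
COP_Carnot = T_H/ΔT = 293.15/14.70 = 19.94.
Ẇ_min = Q̇/COP_Carnot = 118.0/19.94 = 5.917 kW = 20190 Btu/h.

20200 Btu/h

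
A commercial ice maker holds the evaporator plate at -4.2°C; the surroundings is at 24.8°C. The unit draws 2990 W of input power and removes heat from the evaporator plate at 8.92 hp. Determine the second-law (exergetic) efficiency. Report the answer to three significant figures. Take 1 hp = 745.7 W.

Converting, Q̇_C = 8.920 hp = 6652 W, so COP_actual = Q̇_C/Ẇ = 6652/2990 = 2.225.
In absolute terms T_C = 268.95 K and T_H = 297.95 K, so ΔT = 29.00 K.
COP_Carnot = T_C/ΔT = 268.95/29.00 = 9.274.
η_II = COP_actual/COP_Carnot = 2.225/9.274 = 0.2399.

0.240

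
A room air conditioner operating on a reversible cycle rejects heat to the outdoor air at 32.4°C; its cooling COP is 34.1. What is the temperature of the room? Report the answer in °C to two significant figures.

For a Carnot refrigerator COP_R = T_C/(T_H − T_C), so T_C = COP·T_H/(1 + COP).
With T_H = 305.55 K, T_C = 34.1 × 305.55/35.10 = 296.84 K.
Converting, 296.84 K = 23.69°C.

24 °C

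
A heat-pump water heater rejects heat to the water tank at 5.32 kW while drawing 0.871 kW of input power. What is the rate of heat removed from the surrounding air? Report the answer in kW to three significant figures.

For a cyclic device the first law requires Q̇_H = Q̇_C + Ẇ.
Q̇_C = Q̇_H − Ẇ = 4.449 kW.

4.45 kW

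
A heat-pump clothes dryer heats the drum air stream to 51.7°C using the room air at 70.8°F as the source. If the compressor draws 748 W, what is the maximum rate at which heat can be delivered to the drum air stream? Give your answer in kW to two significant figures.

8.1 kW

In absolute terms T_C = 294.71 K and T_H = 324.85 K, so ΔT = 30.14 K.
COP_Carnot = T_H/ΔT = 324.85/30.14 = 10.78.
Q̇_max = COP_Carnot × Ẇ = 10.78 × 748.0 W = 8061 W = 8.061 kW.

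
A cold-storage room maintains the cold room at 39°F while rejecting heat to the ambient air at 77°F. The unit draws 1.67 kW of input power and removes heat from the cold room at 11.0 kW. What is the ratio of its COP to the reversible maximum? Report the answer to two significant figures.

COP_actual = Q̇_C/Ẇ = 11.00/1.670 = 6.587.
In absolute terms T_C = 277.04 K and T_H = 298.15 K, so ΔT = 21.11 K.
COP_Carnot = T_C/ΔT = 277.04/21.11 = 13.12.
η_II = COP_actual/COP_Carnot = 6.587/13.12 = 0.5019.

0.50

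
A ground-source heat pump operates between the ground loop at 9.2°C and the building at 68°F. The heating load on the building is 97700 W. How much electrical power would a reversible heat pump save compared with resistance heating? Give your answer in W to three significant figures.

94100 W

In absolute terms T_C = 282.35 K and T_H = 293.15 K, so ΔT = 10.80 K.
COP_Carnot = T_H/ΔT = 293.15/10.80 = 27.14.
Resistance heating needs Ẇ_res = Q̇_H = 97700 W; the reversible heat pump needs only Ẇ_hp = Q̇_H/COP = 3599 W.
Saving = 97700 − 3599 = 94100 W.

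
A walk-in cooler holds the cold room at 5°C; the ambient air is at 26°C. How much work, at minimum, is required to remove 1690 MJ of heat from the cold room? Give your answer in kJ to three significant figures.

In absolute terms T_C = 278.15 K and T_H = 299.15 K, so ΔT = 21.00 K.
The reversible limit is COP_R = T_C/ΔT = 13.25, so W_min = Q_C/COP = Q_C·ΔT/T_C.
W_min = 1690 × 21.00/278.15 = 127.6 MJ = 127600 kJ.

128000 kJ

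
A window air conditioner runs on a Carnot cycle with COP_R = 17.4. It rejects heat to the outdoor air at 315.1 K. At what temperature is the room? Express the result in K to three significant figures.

298 K

For a Carnot refrigerator COP_R = T_C/(T_H − T_C), so T_C = COP·T_H/(1 + COP).
With T_H = 315.10 K, T_C = 17.4 × 315.10/18.40 = 297.98 K.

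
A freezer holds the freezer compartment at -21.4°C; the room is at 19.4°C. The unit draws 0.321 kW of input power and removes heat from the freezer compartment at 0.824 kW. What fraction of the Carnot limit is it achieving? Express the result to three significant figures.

COP_actual = Q̇_C/Ẇ = 0.8240/0.3210 = 2.567.
In absolute terms T_C = 251.75 K and T_H = 292.55 K, so ΔT = 40.80 K.
COP_Carnot = T_C/ΔT = 251.75/40.80 = 6.170.
η_II = COP_actual/COP_Carnot = 2.567/6.170 = 0.4160.

0.416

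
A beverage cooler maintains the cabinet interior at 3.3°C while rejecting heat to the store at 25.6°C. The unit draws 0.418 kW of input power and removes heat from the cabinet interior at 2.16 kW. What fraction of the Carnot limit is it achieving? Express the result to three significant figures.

0.417

COP_actual = Q̇_C/Ẇ = 2.160/0.4180 = 5.167.
In absolute terms T_C = 276.45 K and T_H = 298.75 K, so ΔT = 22.30 K.
COP_Carnot = T_C/ΔT = 276.45/22.30 = 12.40.
η_II = COP_actual/COP_Carnot = 5.167/12.40 = 0.4168.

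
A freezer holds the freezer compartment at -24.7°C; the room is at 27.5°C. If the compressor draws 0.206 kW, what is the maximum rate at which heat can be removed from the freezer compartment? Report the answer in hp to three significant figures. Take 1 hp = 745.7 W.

1.31 hp

In absolute terms T_C = 248.45 K and T_H = 300.65 K, so ΔT = 52.20 K.
COP_Carnot = T_C/ΔT = 248.45/52.20 = 4.760.
Q̇_max = COP_Carnot × Ẇ = 4.760 × 0.2060 kW = 0.9805 kW = 1.315 hp.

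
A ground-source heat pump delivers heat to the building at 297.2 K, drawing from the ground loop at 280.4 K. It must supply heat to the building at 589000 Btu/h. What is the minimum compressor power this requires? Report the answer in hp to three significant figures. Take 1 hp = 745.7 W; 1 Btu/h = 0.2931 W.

The reservoir spacing is ΔT = 297.2 − 280.4 = 16.80 K.
COP_Carnot = T_H/ΔT = 297.20/16.80 = 17.69.
Ẇ_min = Q̇/COP_Carnot = 589000/17.69 = 33290 Btu/h = 13.09 hp.

13.1 hp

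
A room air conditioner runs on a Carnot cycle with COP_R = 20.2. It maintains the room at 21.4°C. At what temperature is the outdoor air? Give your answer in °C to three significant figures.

COP_R = T_C/(T_H − T_C) gives T_H − T_C = T_C/COP.
With T_C = 294.55 K, T_H = 294.55 × (1 + 1/20.2) = 309.13 K.
Converting, 309.13 K = 35.98°C.

36.0 °C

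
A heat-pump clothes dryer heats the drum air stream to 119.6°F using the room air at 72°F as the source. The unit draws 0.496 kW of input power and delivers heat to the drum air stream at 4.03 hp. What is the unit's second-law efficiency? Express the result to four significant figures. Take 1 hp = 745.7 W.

0.4979

Converting, Q̇_H = 4.030 hp = 3.005 kW, so COP_actual = Q̇_H/Ẇ = 3.005/0.4960 = 6.059.
In absolute terms T_C = 295.37 K and T_H = 321.82 K, so ΔT = 26.44 K.
COP_Carnot = T_H/ΔT = 321.82/26.44 = 12.17.
η_II = COP_actual/COP_Carnot = 6.059/12.17 = 0.4979.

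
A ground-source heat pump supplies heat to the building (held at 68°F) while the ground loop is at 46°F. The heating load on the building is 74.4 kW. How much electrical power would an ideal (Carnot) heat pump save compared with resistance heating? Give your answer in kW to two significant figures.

In absolute terms T_C = 280.93 K and T_H = 293.15 K, so ΔT = 12.22 K.
COP_Carnot = T_H/ΔT = 293.15/12.22 = 23.99.
Resistance heating needs Ẇ_res = Q̇_H = 74.40 kW; the reversible heat pump needs only Ẇ_hp = Q̇_H/COP = 3.102 kW.
Saving = 74.40 − 3.102 = 71.30 kW.

71 kW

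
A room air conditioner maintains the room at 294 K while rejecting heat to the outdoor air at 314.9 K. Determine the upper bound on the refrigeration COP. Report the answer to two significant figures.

The reservoir spacing is ΔT = 314.9 − 294 = 20.90 K.
For a reversible cycle, COP_Carnot = T_C/ΔT = 294.00/20.90 = 14.07.

14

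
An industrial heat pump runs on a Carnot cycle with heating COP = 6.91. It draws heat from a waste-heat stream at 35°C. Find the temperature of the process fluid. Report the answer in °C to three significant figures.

87.1 °C

COP_HP = T_H/(T_H − T_C) rearranges to T_H = COP·T_C/(COP − 1).
With T_C = 308.15 K, T_H = 6.91 × 308.15/5.910 = 360.29 K.
Converting, 360.29 K = 87.14°C.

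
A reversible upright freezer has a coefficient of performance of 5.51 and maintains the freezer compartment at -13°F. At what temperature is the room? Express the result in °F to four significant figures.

COP_R = T_C/(T_H − T_C) gives T_H − T_C = T_C/COP.
With T_C = 248.15 K, T_H = 248.15 × (1 + 1/5.51) = 293.19 K.
Converting, 293.19 K = 68.07°F.

68.07 °F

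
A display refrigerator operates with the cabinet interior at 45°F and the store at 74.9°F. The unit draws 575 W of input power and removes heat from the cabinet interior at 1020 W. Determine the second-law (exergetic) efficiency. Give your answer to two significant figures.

COP_actual = Q̇_C/Ẇ = 1020/575.0 = 1.774.
In absolute terms T_C = 280.37 K and T_H = 296.98 K, so ΔT = 16.61 K.
COP_Carnot = T_C/ΔT = 280.37/16.61 = 16.88.
η_II = COP_actual/COP_Carnot = 1.774/16.88 = 0.1051.

0.11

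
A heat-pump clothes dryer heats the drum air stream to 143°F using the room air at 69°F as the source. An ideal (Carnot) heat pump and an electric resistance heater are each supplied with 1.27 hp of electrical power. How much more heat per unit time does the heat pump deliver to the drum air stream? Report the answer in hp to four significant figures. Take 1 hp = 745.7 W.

9.073 hp

In absolute terms T_C = 293.71 K and T_H = 334.82 K, so ΔT = 41.11 K.
COP_Carnot = T_H/ΔT = 334.82/41.11 = 8.144.
The heat pump delivers Q̇_H = COP × Ẇ = 10.34 hp; the resistance heater delivers Ẇ = 1.270 hp.
Extra = (COP − 1)·Ẇ = 9.073 hp.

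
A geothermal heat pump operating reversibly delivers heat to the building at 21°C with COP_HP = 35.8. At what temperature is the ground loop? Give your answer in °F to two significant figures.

COP_HP = T_H/(T_H − T_C) gives T_H − T_C = T_H/COP.
With T_H = 294.15 K, T_C = 294.15 × (1 − 1/35.8) = 285.93 K.
Converting, 285.93 K = 55.01°F.

55 °F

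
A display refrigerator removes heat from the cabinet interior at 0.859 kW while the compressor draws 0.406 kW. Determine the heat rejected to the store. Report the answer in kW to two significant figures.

For a cyclic device the first law requires Q̇_H = Q̇_C + Ẇ.
Q̇_H = Q̇_C + Ẇ = 1.265 kW.

1.3 kW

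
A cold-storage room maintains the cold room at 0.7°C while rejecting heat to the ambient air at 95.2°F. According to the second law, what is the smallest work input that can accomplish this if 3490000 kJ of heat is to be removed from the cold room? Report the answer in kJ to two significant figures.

440000 kJ

In absolute terms T_C = 273.85 K and T_H = 308.26 K, so ΔT = 34.41 K.
The reversible limit is COP_R = T_C/ΔT = 7.958, so W_min = Q_C/COP = Q_C·ΔT/T_C.
W_min = 3490000 × 34.41/273.85 = 438500 kJ.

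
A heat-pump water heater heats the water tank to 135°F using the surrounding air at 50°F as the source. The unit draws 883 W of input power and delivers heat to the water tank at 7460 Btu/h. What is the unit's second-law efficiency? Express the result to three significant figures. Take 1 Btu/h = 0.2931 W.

Converting, Q̇_H = 7460 Btu/h = 2187 W, so COP_actual = Q̇_H/Ẇ = 2187/883.0 = 2.476.
In absolute terms T_C = 283.15 K and T_H = 330.37 K, so ΔT = 47.22 K.
COP_Carnot = T_H/ΔT = 330.37/47.22 = 6.996.
η_II = COP_actual/COP_Carnot = 2.476/6.996 = 0.3539.

0.354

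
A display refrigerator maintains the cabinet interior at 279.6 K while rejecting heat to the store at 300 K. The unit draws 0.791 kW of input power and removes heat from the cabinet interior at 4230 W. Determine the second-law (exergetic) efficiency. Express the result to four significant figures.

Converting, Q̇_C = 4230 W = 4.230 kW, so COP_actual = Q̇_C/Ẇ = 4.230/0.7910 = 5.348.
The reservoir spacing is ΔT = 300 − 279.6 = 20.40 K.
COP_Carnot = T_C/ΔT = 279.60/20.40 = 13.71.
η_II = COP_actual/COP_Carnot = 5.348/13.71 = 0.3902.

0.3902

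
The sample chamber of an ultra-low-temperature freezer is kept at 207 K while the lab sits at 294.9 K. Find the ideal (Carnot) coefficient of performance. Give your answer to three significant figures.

2.35

The reservoir spacing is ΔT = 294.9 − 207 = 87.90 K.
For a reversible cycle, COP_Carnot = T_C/ΔT = 207.00/87.90 = 2.355.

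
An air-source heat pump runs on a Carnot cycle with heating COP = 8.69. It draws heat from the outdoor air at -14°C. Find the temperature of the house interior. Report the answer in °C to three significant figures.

COP_HP = T_H/(T_H − T_C) rearranges to T_H = COP·T_C/(COP − 1).
With T_C = 259.15 K, T_H = 8.69 × 259.15/7.690 = 292.85 K.
Converting, 292.85 K = 19.70°C.

19.7 °C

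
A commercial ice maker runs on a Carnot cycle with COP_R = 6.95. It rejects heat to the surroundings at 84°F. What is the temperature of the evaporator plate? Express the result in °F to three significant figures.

For a Carnot refrigerator COP_R = T_C/(T_H − T_C), so T_C = COP·T_H/(1 + COP).
With T_H = 302.04 K, T_C = 6.95 × 302.04/7.950 = 264.05 K.
Converting, 264.05 K = 15.61°F.

15.6 °F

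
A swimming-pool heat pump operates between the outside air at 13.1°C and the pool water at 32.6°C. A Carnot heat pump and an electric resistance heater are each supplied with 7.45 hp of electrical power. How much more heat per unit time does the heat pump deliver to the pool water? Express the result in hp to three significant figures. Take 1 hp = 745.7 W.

109 hp

In absolute terms T_C = 286.25 K and T_H = 305.75 K, so ΔT = 19.50 K.
COP_Carnot = T_H/ΔT = 305.75/19.50 = 15.68.
The heat pump delivers Q̇_H = COP × Ẇ = 116.8 hp; the resistance heater delivers Ẇ = 7.450 hp.
Extra = (COP − 1)·Ẇ = 109.4 hp.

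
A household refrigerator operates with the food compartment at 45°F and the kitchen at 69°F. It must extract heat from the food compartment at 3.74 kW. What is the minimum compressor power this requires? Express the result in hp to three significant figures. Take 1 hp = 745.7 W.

0.239 hp

In absolute terms T_C = 280.37 K and T_H = 293.71 K, so ΔT = 13.33 K.
COP_Carnot = T_C/ΔT = 280.37/13.33 = 21.03.
Ẇ_min = Q̇/COP_Carnot = 3.740/21.03 = 0.1779 kW = 0.2385 hp.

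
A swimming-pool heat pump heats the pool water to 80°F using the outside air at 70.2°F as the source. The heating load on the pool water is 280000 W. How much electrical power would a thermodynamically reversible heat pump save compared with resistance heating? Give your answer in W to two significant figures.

In absolute terms T_C = 294.37 K and T_H = 299.82 K, so ΔT = 5.444 K.
COP_Carnot = T_H/ΔT = 299.82/5.444 = 55.07.
Resistance heating needs Ẇ_res = Q̇_H = 280000 W; the reversible heat pump needs only Ẇ_hp = Q̇_H/COP = 5085 W.
Saving = 280000 − 5085 = 274900 W.

270000 W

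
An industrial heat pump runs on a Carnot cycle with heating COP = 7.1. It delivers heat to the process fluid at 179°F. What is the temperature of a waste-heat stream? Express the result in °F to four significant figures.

89.05 °F

COP_HP = T_H/(T_H − T_C) gives T_H − T_C = T_H/COP.
With T_H = 354.82 K, T_C = 354.82 × (1 − 1/7.1) = 304.84 K.
Converting, 304.84 K = 89.05°F.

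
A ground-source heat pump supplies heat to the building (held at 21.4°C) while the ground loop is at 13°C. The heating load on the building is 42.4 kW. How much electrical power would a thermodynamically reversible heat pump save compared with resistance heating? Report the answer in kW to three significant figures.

In absolute terms T_C = 286.15 K and T_H = 294.55 K, so ΔT = 8.400 K.
COP_Carnot = T_H/ΔT = 294.55/8.400 = 35.07.
Resistance heating needs Ẇ_res = Q̇_H = 42.40 kW; the reversible heat pump needs only Ẇ_hp = Q̇_H/COP = 1.209 kW.
Saving = 42.40 − 1.209 = 41.19 kW.

41.2 kW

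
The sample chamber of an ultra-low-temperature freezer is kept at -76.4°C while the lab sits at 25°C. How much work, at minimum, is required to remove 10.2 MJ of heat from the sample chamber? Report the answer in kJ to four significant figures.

5257 kJ

In absolute terms T_C = 196.75 K and T_H = 298.15 K, so ΔT = 101.4 K.
The reversible limit is COP_R = T_C/ΔT = 1.940, so W_min = Q_C/COP = Q_C·ΔT/T_C.
W_min = 10.20 × 101.4/196.75 = 5.257 MJ = 5257 kJ.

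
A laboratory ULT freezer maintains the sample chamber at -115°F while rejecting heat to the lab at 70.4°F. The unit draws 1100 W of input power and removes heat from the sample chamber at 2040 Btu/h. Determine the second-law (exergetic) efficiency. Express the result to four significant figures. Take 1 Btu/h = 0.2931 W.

0.2924

Converting, Q̇_C = 2040 Btu/h = 597.9 W, so COP_actual = Q̇_C/Ẇ = 597.9/1100 = 0.5436.
In absolute terms T_C = 191.48 K and T_H = 294.48 K, so ΔT = 103.0 K.
COP_Carnot = T_C/ΔT = 191.48/103.0 = 1.859.
η_II = COP_actual/COP_Carnot = 0.5436/1.859 = 0.2924.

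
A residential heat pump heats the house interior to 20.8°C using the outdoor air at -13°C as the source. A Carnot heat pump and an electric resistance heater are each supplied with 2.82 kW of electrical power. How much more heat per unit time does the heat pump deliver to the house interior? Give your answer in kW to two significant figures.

22 kW

In absolute terms T_C = 260.15 K and T_H = 293.95 K, so ΔT = 33.80 K.
COP_Carnot = T_H/ΔT = 293.95/33.80 = 8.697.
The heat pump delivers Q̇_H = COP × Ẇ = 24.52 kW; the resistance heater delivers Ẇ = 2.820 kW.
Extra = (COP − 1)·Ẇ = 21.70 kW.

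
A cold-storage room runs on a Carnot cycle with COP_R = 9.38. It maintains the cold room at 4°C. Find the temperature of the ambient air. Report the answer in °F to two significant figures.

COP_R = T_C/(T_H − T_C) gives T_H − T_C = T_C/COP.
With T_C = 277.15 K, T_H = 277.15 × (1 + 1/9.38) = 306.70 K.
Converting, 306.70 K = 92.38°F.

92 °F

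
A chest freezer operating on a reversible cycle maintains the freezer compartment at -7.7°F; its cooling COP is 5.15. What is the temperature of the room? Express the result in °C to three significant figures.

COP_R = T_C/(T_H − T_C) gives T_H − T_C = T_C/COP.
With T_C = 251.09 K, T_H = 251.09 × (1 + 1/5.15) = 299.85 K.
Converting, 299.85 K = 26.70°C.

26.7 °C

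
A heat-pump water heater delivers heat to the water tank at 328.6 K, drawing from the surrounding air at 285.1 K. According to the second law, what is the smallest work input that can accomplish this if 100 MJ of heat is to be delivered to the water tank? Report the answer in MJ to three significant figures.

13.2 MJ

The reservoir spacing is ΔT = 328.6 − 285.1 = 43.50 K.
The reversible limit is COP_HP = T_H/ΔT = 7.554, so W_min = Q_H/COP = Q_H·ΔT/T_H.
W_min = 100.0 × 43.50/328.60 = 13.24 MJ.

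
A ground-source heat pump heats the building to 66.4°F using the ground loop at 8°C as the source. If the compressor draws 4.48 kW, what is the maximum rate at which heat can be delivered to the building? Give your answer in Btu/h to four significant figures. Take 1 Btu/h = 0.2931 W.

402000 Btu/h

In absolute terms T_C = 281.15 K and T_H = 292.26 K, so ΔT = 11.11 K.
COP_Carnot = T_H/ΔT = 292.26/11.11 = 26.30.
Q̇_max = COP_Carnot × Ẇ = 26.30 × 4.480 kW = 117.8 kW = 402000 Btu/h.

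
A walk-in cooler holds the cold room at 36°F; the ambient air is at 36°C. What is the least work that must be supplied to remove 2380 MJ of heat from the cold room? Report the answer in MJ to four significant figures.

In absolute terms T_C = 275.37 K and T_H = 309.15 K, so ΔT = 33.78 K.
The reversible limit is COP_R = T_C/ΔT = 8.152, so W_min = Q_C/COP = Q_C·ΔT/T_C.
W_min = 2380 × 33.78/275.37 = 291.9 MJ.

291.9 MJ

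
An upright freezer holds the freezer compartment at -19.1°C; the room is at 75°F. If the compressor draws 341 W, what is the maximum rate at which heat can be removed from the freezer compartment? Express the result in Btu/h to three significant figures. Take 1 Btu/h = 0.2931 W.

6880 Btu/h

In absolute terms T_C = 254.05 K and T_H = 297.04 K, so ΔT = 42.99 K.
COP_Carnot = T_C/ΔT = 254.05/42.99 = 5.910.
Q̇_max = COP_Carnot × Ẇ = 5.910 × 341.0 W = 2015 W = 6875 Btu/h.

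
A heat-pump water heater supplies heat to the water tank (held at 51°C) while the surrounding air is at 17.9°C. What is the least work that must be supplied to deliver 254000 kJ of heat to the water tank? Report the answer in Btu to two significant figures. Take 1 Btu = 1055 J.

In absolute terms T_C = 291.05 K and T_H = 324.15 K, so ΔT = 33.10 K.
The reversible limit is COP_HP = T_H/ΔT = 9.793, so W_min = Q_H/COP = Q_H·ΔT/T_H.
W_min = 254000 × 33.10/324.15 = 25940 kJ = 24580 Btu.

25000 Btu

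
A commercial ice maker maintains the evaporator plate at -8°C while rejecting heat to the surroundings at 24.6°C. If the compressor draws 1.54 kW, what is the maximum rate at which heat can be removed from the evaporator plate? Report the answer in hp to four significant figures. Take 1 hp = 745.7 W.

16.80 hp

In absolute terms T_C = 265.15 K and T_H = 297.75 K, so ΔT = 32.60 K.
COP_Carnot = T_C/ΔT = 265.15/32.60 = 8.133.
Q̇_max = COP_Carnot × Ẇ = 8.133 × 1.540 kW = 12.53 kW = 16.80 hp.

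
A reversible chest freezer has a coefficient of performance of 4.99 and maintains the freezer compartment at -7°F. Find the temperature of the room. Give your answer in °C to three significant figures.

COP_R = T_C/(T_H − T_C) gives T_H − T_C = T_C/COP.
With T_C = 251.48 K, T_H = 251.48 × (1 + 1/4.99) = 301.88 K.
Converting, 301.88 K = 28.73°C.

28.7 °C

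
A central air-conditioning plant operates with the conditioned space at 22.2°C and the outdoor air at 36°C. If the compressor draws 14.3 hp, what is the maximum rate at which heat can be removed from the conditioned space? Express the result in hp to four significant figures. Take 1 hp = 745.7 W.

306.1 hp

In absolute terms T_C = 295.35 K and T_H = 309.15 K, so ΔT = 13.80 K.
COP_Carnot = T_C/ΔT = 295.35/13.80 = 21.40.
Q̇_max = COP_Carnot × Ẇ = 21.40 × 14.30 hp = 306.1 hp.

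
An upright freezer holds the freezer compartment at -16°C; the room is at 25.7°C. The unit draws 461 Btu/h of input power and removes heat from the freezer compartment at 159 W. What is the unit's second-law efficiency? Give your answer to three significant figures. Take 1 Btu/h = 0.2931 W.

Converting, Q̇_C = 159.0 W = 542.5 Btu/h, so COP_actual = Q̇_C/Ẇ = 542.5/461.0 = 1.177.
In absolute terms T_C = 257.15 K and T_H = 298.85 K, so ΔT = 41.70 K.
COP_Carnot = T_C/ΔT = 257.15/41.70 = 6.167.
η_II = COP_actual/COP_Carnot = 1.177/6.167 = 0.1908.

0.191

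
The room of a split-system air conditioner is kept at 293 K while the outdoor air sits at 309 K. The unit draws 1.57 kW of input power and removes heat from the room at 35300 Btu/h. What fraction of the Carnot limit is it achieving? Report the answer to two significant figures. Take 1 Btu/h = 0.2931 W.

0.36

Converting, Q̇_C = 35300 Btu/h = 10.35 kW, so COP_actual = Q̇_C/Ẇ = 10.35/1.570 = 6.590.
The reservoir spacing is ΔT = 309 − 293 = 16.00 K.
COP_Carnot = T_C/ΔT = 293.00/16.00 = 18.31.
η_II = COP_actual/COP_Carnot = 6.590/18.31 = 0.3599.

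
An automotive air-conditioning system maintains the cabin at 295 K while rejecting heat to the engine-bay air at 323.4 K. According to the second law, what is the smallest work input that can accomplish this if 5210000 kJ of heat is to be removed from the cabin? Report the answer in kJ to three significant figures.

The reservoir spacing is ΔT = 323.4 − 295 = 28.40 K.
The reversible limit is COP_R = T_C/ΔT = 10.39, so W_min = Q_C/COP = Q_C·ΔT/T_C.
W_min = 5210000 × 28.40/295.00 = 501600 kJ.

502000 kJ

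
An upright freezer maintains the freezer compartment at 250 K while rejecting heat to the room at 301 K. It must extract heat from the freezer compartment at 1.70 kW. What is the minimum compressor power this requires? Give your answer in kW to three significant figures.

The reservoir spacing is ΔT = 301 − 250 = 51.00 K.
COP_Carnot = T_C/ΔT = 250.00/51.00 = 4.902.
Ẇ_min = Q̇/COP_Carnot = 1.700/4.902 = 0.3468 kW.

0.347 kW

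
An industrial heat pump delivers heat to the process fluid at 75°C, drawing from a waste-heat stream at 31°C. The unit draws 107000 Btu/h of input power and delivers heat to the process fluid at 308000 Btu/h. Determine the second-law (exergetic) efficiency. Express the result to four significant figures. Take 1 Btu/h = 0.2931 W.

COP_actual = Q̇_H/Ẇ = 308000/107000 = 2.879.
In absolute terms T_C = 304.15 K and T_H = 348.15 K, so ΔT = 44.00 K.
COP_Carnot = T_H/ΔT = 348.15/44.00 = 7.913.
η_II = COP_actual/COP_Carnot = 2.879/7.913 = 0.3638.

0.3638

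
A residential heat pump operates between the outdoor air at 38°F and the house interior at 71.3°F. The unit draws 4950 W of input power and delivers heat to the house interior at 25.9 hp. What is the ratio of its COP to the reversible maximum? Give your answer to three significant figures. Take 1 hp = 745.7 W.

0.245

Converting, Q̇_H = 25.90 hp = 19310 W, so COP_actual = Q̇_H/Ẇ = 19310/4950 = 3.902.
In absolute terms T_C = 276.48 K and T_H = 294.98 K, so ΔT = 18.50 K.
COP_Carnot = T_H/ΔT = 294.98/18.50 = 15.95.
η_II = COP_actual/COP_Carnot = 3.902/15.95 = 0.2447.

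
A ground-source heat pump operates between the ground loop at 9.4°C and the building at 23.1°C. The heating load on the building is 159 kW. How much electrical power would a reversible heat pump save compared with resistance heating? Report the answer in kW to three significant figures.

In absolute terms T_C = 282.55 K and T_H = 296.25 K, so ΔT = 13.70 K.
COP_Carnot = T_H/ΔT = 296.25/13.70 = 21.62.
Resistance heating needs Ẇ_res = Q̇_H = 159.0 kW; the reversible heat pump needs only Ẇ_hp = Q̇_H/COP = 7.353 kW.
Saving = 159.0 − 7.353 = 151.6 kW.

152 kW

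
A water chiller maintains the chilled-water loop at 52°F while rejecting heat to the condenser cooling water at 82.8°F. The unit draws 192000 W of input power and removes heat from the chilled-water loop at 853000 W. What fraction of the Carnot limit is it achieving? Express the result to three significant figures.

COP_actual = Q̇_C/Ẇ = 853000/192000 = 4.443.
In absolute terms T_C = 284.26 K and T_H = 301.37 K, so ΔT = 17.11 K.
COP_Carnot = T_C/ΔT = 284.26/17.11 = 16.61.
η_II = COP_actual/COP_Carnot = 4.443/16.61 = 0.2674.

0.267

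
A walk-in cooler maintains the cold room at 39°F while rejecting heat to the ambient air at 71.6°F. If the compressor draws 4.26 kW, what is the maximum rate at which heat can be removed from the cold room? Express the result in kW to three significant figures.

In absolute terms T_C = 277.04 K and T_H = 295.15 K, so ΔT = 18.11 K.
COP_Carnot = T_C/ΔT = 277.04/18.11 = 15.30.
Q̇_max = COP_Carnot × Ẇ = 15.30 × 4.260 kW = 65.16 kW.

65.2 kW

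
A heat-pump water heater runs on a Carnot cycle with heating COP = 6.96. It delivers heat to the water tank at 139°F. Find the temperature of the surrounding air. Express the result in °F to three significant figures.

53.0 °F

COP_HP = T_H/(T_H − T_C) gives T_H − T_C = T_H/COP.
With T_H = 332.59 K, T_C = 332.59 × (1 − 1/6.96) = 284.81 K.
Converting, 284.81 K = 52.98°F.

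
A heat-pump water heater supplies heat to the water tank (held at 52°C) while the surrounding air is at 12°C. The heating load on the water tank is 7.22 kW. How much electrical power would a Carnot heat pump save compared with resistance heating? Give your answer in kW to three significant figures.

In absolute terms T_C = 285.15 K and T_H = 325.15 K, so ΔT = 40.00 K.
COP_Carnot = T_H/ΔT = 325.15/40.00 = 8.129.
Resistance heating needs Ẇ_res = Q̇_H = 7.220 kW; the reversible heat pump needs only Ẇ_hp = Q̇_H/COP = 0.8882 kW.
Saving = 7.220 − 0.8882 = 6.332 kW.

6.33 kW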